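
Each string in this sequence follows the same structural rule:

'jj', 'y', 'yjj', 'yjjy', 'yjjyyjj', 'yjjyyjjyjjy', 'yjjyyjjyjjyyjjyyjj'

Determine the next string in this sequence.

yjjyyjjyjjyyjjyyjjyjjyyjjyjjy

This is a Fibonacci-style word recurrence s(k) = s(k−1)·s(k−2): e.g. y·jj = yjj.
So term 8 is yjjyyjjyjjyyjjyyjj·yjjyyjjyjjy.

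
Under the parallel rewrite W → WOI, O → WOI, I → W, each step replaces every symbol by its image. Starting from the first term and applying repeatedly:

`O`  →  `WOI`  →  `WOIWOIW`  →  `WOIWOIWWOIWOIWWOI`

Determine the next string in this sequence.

WOIWOIWWOIWOIWWOIWOIWOIWWOIWOIWWOIWOIWOIW

Applying the rule to each of the 17 symbols of WOIWOIWWOIWOIWWOI gives the pieces WOI WOI W WOI WOI W WOI WOI WOI W WOI WOI W WOI WOI WOI W, which concatenate to the answer.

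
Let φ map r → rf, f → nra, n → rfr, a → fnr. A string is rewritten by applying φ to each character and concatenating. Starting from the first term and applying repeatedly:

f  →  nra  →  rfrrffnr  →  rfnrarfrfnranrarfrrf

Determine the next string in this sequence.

Rewriting the 20 symbols of rfnrarfrfnranrarfrrf one by one yields rf nra rfr rf fnr rf nra rf nra rfr rf fnr rfr rf fnr rf nra rf rf nra; concatenated:

rfnrarfrrffnrrfnrarfnrarfrrffnrrfrrffnrrfnrarfrfnra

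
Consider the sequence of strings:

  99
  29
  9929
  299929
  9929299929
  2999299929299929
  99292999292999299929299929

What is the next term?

Each term (from the third on) is the two preceding terms concatenated in order: term 3 = 99·29 = 9929.
The next term joins 2999299929299929 and 99292999292999299929299929.

299929992929992999292999292999299929299929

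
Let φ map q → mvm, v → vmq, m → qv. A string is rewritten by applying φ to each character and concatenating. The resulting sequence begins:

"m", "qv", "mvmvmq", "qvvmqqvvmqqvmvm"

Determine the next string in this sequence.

mvmvmqvmqqvmvmmvmvmqvmqqvmvmmvmvmqqvvmqqv

Applying the rule to each of the 15 symbols of qvvmqqvvmqqvmvm gives the pieces mvm vmq vmq qv mvm mvm vmq vmq qv mvm mvm vmq qv vmq qv, which concatenate to the answer.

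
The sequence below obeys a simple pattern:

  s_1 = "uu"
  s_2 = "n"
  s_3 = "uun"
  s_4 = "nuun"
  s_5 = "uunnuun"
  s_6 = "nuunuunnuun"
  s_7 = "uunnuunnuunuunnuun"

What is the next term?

nuunuunnuunuunnuunnuunuunnuun

Each term (from the third on) is the two preceding terms concatenated in order: term 3 = uu·n = uun.
Continuing: nuunuunnuun · uunnuunnuunuunnuun gives term 8.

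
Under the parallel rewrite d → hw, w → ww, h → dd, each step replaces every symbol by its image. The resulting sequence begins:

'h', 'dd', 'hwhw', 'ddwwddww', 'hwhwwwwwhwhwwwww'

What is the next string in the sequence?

Replace each of the 16 characters of hwhwwwwwhwhwwwww in place — dd ww dd ww ww ww ww ww dd ww dd ww ww ww ww ww — and concatenate.

ddwwddwwwwwwwwwwddwwddwwwwwwwwww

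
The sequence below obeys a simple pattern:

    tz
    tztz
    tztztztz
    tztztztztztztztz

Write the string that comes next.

Each string is two copies of the previous one concatenated.
One more doubling of tztztztztztztztz gives the answer.

tztztztztztztztztztztztztztztztz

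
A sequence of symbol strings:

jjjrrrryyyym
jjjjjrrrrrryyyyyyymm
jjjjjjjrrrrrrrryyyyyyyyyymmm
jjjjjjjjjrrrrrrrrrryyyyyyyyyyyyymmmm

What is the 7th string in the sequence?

jjjjjjjjjjjjjjjrrrrrrrrrrrrrrrryyyyyyyyyyyyyyyyyyyyyymmmmmmm

Reading off run lengths: j runs 3, 5, 7, 9; r runs 4, 6, 8, 10; y runs 4, 7, 10, 13; m runs 1, 2, 3, 4 — each is linear in n, where the shown terms are n = 2, 3, 4, 5.
At n = 8 the blocks have lengths 15, 16, 22, 7.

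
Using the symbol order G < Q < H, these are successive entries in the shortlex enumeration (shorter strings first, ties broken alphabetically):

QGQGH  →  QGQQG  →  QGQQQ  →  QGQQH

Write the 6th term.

QGQHQ

Advancing 2 positions from QGQQH through QGQQH → QGQHG reaches term 6.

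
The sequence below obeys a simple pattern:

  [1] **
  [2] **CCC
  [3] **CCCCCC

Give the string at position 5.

The strings grow by a fixed suffix CCC each time.
From **CCCCCC, 2 further steps: **CCCCCC → **CCCCCCCCC → (answer).

**CCCCCCCCCCCC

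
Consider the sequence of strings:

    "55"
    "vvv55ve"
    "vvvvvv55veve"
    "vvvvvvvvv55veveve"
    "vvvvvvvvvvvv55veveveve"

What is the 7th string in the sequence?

Each term wraps the previous one in vvv on the left and ve on the right.
From vvvvvvvvvvvv55veveveve, 2 further steps: vvvvvvvvvvvv55veveveve → vvvvvvvvvvvvvvv55veveveveve → (answer).

vvvvvvvvvvvvvvvvvv55veveveveveve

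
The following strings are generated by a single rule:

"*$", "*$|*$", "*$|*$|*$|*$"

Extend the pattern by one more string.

s(k+1) = s(k)·|·s(k) — each term doubles the last with '|' between the halves.
Doubling *$|*$|*$|*$ with '|' between the halves:

*$|*$|*$|*$|*$|*$|*$|*$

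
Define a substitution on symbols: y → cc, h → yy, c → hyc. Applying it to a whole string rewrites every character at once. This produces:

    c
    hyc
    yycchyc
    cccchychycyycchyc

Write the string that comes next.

φ(cccchychycyycchyc) expands symbol-by-symbol to hyc hyc hyc hyc yy cc hyc yy cc hyc cc cc hyc hyc yy cc hyc; joining the 17 pieces gives the next term.

hychychychycyycchycyycchyccccchychycyycchyc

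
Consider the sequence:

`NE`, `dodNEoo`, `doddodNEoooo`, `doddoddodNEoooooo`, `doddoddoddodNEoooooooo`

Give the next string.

Each term wraps the previous one in dod on the left and oo on the right.
One more step from doddoddoddodNEoooooooo gives the answer.

doddoddoddoddodNEoooooooooo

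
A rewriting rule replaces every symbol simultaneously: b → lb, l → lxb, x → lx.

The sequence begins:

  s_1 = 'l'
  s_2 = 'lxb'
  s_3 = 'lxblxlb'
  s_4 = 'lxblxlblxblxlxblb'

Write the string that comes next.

Replace each of the 17 characters of lxblxlblxblxlxblb in place — lxb lx lb lxb lx lxb lb lxb lx lb lxb lx lxb lx lb lxb lb — and concatenate.

lxblxlblxblxlxblblxblxlblxblxlxblxlblxblb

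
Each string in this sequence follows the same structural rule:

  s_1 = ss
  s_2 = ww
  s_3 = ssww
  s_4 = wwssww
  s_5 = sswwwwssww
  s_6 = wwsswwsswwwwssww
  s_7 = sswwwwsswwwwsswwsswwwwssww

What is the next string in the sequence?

Each term (from the third on) is the two preceding terms concatenated in order: term 3 = ss·ww = ssww.
Continuing: wwsswwsswwwwssww · sswwwwsswwwwsswwsswwwwssww gives term 8.

wwsswwsswwwwsswwsswwwwsswwwwsswwsswwwwssww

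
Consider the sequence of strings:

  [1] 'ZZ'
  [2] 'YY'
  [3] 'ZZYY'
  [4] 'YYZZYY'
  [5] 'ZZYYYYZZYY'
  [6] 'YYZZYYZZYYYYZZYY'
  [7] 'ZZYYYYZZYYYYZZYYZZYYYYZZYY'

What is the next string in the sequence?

YYZZYYZZYYYYZZYYZZYYYYZZYYYYZZYYZZYYYYZZYY

This is a Fibonacci-style word recurrence s(k) = s(k−2)·s(k−1): e.g. ZZ·YY = ZZYY.
Continuing: YYZZYYZZYYYYZZYY · ZZYYYYZZYYYYZZYYZZYYYYZZYY gives term 8.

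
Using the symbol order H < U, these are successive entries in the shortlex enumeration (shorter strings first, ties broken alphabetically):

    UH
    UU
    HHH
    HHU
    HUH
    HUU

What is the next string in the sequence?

UHH

Treat HUU as a base-2 numeral over the given alphabet and add one, carrying through any trailing U's.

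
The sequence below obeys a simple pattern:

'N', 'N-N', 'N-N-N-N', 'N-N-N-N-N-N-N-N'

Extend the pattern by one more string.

Every step duplicates the string with '-' between the halves.
One more doubling of N-N-N-N-N-N-N-N gives the answer.

N-N-N-N-N-N-N-N-N-N-N-N-N-N-N-N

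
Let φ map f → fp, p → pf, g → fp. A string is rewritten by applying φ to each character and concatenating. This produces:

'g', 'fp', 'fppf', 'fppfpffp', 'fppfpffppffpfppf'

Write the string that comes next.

φ(fppfpffppffpfppf) expands symbol-by-symbol to fp pf pf fp pf fp fp pf pf fp fp pf fp pf pf fp; joining the 16 pieces gives the next term.

fppfpffppffpfppfpffpfppffppfpffp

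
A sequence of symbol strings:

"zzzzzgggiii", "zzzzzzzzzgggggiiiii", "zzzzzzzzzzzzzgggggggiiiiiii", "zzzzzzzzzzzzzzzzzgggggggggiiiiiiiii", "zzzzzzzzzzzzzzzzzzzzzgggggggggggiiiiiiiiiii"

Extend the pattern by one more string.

zzzzzzzzzzzzzzzzzzzzzzzzzgggggggggggggiiiiiiiiiiiii

The n-th term is 4n+1 z's then 2n+1 g's then 2n+1 i's (n = 1, 2, …).
Setting n = 6 gives 25, 13, 13 characters in each block.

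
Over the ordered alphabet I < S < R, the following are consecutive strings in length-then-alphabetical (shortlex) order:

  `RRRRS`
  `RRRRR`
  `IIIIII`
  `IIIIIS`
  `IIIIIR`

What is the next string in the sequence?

The successor of IIIIIR increments the rightmost position that isn't already R and resets every position after it to I.

IIIISI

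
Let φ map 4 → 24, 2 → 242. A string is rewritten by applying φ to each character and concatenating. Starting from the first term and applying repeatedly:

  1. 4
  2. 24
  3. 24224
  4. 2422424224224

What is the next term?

2422424224224242242422422424224224

Replace each of the 13 characters of 2422424224224 in place — 242 24 242 242 24 242 24 242 242 24 242 242 24 — and concatenate.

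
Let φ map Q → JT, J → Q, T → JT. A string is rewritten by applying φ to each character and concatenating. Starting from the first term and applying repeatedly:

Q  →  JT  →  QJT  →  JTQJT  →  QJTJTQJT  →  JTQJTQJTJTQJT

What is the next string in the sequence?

QJTJTQJTJTQJTQJTJTQJT

Replace each of the 13 characters of JTQJTQJTJTQJT in place — Q JT JT Q JT JT Q JT Q JT JT Q JT — and concatenate.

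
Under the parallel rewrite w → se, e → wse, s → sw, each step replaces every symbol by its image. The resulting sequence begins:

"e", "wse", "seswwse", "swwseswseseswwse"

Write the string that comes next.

φ(swwseswseseswwse) expands symbol-by-symbol to sw se se sw wse sw se sw wse sw wse sw se se sw wse; joining the 16 pieces gives the next term.

swseseswwseswseswwseswwseswseseswwse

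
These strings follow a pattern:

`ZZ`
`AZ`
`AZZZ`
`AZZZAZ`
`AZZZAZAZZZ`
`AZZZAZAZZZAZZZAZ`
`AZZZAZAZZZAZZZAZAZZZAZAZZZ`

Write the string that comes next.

Each term (from the third on) is the previous term followed by the one before it: term 3 = AZ·ZZ = AZZZ.
The next term joins AZZZAZAZZZAZZZAZAZZZAZAZZZ and AZZZAZAZZZAZZZAZ.

AZZZAZAZZZAZZZAZAZZZAZAZZZAZZZAZAZZZAZZZAZ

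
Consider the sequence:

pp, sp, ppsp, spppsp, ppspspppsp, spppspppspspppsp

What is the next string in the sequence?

ppspspppspspppspppspspppsp

This is a Fibonacci-style word recurrence s(k) = s(k−2)·s(k−1): e.g. pp·sp = ppsp.
So term 7 is ppspspppsp·spppspppspspppsp.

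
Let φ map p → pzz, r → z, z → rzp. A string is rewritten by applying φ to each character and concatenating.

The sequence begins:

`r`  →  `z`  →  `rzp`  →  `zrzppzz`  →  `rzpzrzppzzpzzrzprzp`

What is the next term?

Replace each of the 19 characters of rzpzrzppzzpzzrzprzp in place — z rzp pzz rzp z rzp pzz pzz rzp rzp pzz rzp rzp z rzp pzz z rzp pzz — and concatenate.

zrzppzzrzpzrzppzzpzzrzprzppzzrzprzpzrzppzzzrzppzz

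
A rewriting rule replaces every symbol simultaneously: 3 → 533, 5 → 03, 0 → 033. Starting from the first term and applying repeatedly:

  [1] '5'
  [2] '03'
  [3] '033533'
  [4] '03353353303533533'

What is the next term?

Replace each of the 17 characters of 03353353303533533 in place — 033 533 533 03 533 533 03 533 533 033 533 03 533 533 03 533 533 — and concatenate.

03353353303533533035335330335330353353303533533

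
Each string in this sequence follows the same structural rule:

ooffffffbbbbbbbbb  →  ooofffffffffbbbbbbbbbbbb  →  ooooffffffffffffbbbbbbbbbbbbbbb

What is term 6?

The n-th term is n o's then 3n f's then 3n+3 b's, where the shown terms are n = 2, 3, 4.
For term 6, n = 7, so the run lengths are 7, 21, 24.

ooooooofffffffffffffffffffffbbbbbbbbbbbbbbbbbbbbbbbb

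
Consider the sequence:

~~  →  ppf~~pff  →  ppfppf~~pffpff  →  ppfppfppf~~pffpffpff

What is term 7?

s(k+1) = ppf·s(k)·pff, so each term gains ppf as a prefix and pff as a suffix.
From ppfppfppf~~pffpffpff, 3 further steps: ppfppfppf~~pffpffpff → ppfppfppfppf~~pffpffpffpff → ppfppfppfppfppf~~pffpffpffpffpff → (answer).

ppfppfppfppfppfppf~~pffpffpffpffpffpff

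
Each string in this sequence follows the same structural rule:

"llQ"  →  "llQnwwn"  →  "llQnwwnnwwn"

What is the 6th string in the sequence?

llQnwwnnwwnnwwnnwwnnwwn

Each term is the previous one with nwwn appended.
From llQnwwnnwwn, 3 further steps: llQnwwnnwwn → llQnwwnnwwnnwwn → llQnwwnnwwnnwwnnwwn → (answer).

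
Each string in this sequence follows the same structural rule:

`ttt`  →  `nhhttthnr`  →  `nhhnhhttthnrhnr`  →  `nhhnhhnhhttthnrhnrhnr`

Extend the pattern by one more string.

nhhnhhnhhnhhttthnrhnrhnrhnr

Each term wraps the previous one in nhh on the left and hnr on the right.
So the next term is nhh·nhhnhhnhhttthnrhnrhnr·hnr.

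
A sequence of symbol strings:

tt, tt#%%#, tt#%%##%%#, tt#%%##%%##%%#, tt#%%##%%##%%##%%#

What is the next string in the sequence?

tt#%%##%%##%%##%%##%%#

Each term is the previous one with #%%# appended.
One more step from tt#%%##%%##%%##%%# gives the answer.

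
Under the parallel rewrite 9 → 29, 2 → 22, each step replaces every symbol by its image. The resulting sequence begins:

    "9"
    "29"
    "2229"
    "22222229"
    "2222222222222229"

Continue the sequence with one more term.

22222222222222222222222222222229

φ(2222222222222229) expands symbol-by-symbol to 22 22 22 22 22 22 22 22 22 22 22 22 22 22 22 29; joining the 16 pieces gives the next term.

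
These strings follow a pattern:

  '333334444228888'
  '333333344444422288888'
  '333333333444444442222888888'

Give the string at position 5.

333333333333344444444444422222288888888

Reading off run lengths: 3 runs 5, 7, 9; 4 runs 4, 6, 8; 2 runs 2, 3, 4; 8 runs 4, 5, 6 — each is linear in n, where the shown terms are n = 2, 3, 4.
For term 5, n = 6, so the run lengths are 13, 12, 6, 8.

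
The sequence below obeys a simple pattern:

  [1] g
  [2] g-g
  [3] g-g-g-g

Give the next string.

s(k+1) = s(k)·-·s(k) — each term doubles the last with '-' between the halves.
One more doubling of g-g-g-g gives the answer.

g-g-g-g-g-g-g-g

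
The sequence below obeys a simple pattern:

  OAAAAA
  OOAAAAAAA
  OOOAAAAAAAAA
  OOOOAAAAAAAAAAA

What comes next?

OOOOOAAAAAAAAAAAAA

The n-th term is n-1 O's then 2n+1 A's, where the shown terms are n = 2, 3, 4, 5.
For the next term, n = 6, so the run lengths are 5, 13.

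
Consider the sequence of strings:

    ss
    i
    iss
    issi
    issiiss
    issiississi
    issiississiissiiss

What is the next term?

From term 3 onward, concatenate the last term with the second-to-last: i·ss = iss, iss·i = issi, …
The next term joins issiississiissiiss and issiississi.

issiississiissiississiississi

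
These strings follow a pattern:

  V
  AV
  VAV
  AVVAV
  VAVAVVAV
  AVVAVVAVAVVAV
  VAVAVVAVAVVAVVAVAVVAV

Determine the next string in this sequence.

Each term (from the third on) is the two preceding terms concatenated in order: term 3 = V·AV = VAV.
So term 8 is AVVAVVAVAVVAV·VAVAVVAVAVVAVVAVAVVAV.

AVVAVVAVAVVAVVAVAVVAVAVVAVVAVAVVAV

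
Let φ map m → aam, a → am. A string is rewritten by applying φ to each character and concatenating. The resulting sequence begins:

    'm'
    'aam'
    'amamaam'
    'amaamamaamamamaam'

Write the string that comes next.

φ(amaamamaamamamaam) expands symbol-by-symbol to am aam am am aam am aam am am aam am aam am aam am am aam; joining the 17 pieces gives the next term.

amaamamamaamamaamamamaamamaamamaamamamaam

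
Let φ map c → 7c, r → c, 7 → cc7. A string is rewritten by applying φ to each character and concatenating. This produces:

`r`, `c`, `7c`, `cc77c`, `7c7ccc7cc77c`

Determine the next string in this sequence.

cc77ccc77c7c7ccc77c7ccc7cc77c

Rewriting each symbol of 7c7ccc7cc77c: 7→cc7, c→7c, 7→cc7, c→7c, c→7c, c→7c, 7→cc7, c→7c, c→7c, 7→cc7, 7→cc7, c→7c, which concatenates to cc7 7c cc7 7c 7c 7c cc7 7c 7c cc7 cc7 7c.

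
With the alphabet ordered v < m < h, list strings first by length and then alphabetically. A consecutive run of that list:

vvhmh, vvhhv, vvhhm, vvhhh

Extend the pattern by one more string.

The successor of vvhhh increments the rightmost position that isn't already h and resets every position after it to v.

vmvvv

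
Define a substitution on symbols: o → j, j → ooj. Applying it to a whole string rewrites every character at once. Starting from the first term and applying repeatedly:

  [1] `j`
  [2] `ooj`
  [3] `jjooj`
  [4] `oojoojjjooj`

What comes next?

Expanding oojoojjjooj: o→j, o→j, j→ooj, o→j, o→j, j→ooj, j→ooj, j→ooj, o→j, o→j, j→ooj. Concatenated: j j ooj j j ooj ooj ooj j j ooj.

jjoojjjoojoojoojjjooj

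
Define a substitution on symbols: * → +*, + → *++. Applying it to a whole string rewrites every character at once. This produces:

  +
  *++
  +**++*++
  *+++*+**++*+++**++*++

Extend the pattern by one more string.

Rewriting the 21 symbols of *+++*+**++*+++**++*++ one by one yields +* *++ *++ *++ +* *++ +* +* *++ *++ +* *++ *++ *++ +* +* *++ *++ +* *++ *++; concatenated:

+**++*++*+++**+++*+**++*+++**++*++*+++*+**++*+++**++*++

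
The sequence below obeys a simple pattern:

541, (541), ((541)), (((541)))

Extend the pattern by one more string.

Each term wraps the previous one in ( on the left and ) on the right.
One more step from (((541))) gives the answer.

((((541))))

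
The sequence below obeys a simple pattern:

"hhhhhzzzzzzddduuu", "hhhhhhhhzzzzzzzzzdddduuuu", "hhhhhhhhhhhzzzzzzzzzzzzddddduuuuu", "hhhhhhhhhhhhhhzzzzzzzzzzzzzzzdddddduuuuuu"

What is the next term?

hhhhhhhhhhhhhhhhhzzzzzzzzzzzzzzzzzzddddddduuuuuuu

Each string has the form h^{3n-1} z^{3n} d^{n+1} u^{n+1}, where the shown terms are n = 2, 3, 4, 5.
Setting n = 6 gives 17, 18, 7, 7 characters in each block.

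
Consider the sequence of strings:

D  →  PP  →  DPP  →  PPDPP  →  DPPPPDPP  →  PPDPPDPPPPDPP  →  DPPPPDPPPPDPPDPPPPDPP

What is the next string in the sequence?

From term 3 onward, concatenate the second-to-last term with the last: D·PP = DPP, PP·DPP = PPDPP, …
Continuing: PPDPPDPPPPDPP · DPPPPDPPPPDPPDPPPPDPP gives term 8.

PPDPPDPPPPDPPDPPPPDPPPPDPPDPPPPDPP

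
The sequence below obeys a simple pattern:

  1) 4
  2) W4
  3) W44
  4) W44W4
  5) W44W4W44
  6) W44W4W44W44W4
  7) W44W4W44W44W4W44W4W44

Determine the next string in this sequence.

W44W4W44W44W4W44W4W44W44W4W44W44W4

This is a Fibonacci-style word recurrence s(k) = s(k−1)·s(k−2): e.g. W4·4 = W44.
The next term joins W44W4W44W44W4W44W4W44 and W44W4W44W44W4.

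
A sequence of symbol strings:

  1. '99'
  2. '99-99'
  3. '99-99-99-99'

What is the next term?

Every step duplicates the string with '-' between the halves.
Doubling 99-99-99-99 with '-' between the halves:

99-99-99-99-99-99-99-99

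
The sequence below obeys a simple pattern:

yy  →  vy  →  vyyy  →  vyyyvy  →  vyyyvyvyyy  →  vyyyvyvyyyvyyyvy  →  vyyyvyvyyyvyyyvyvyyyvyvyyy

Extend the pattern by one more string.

Each term (from the third on) is the previous term followed by the one before it: term 3 = vy·yy = vyyy.
So term 8 is vyyyvyvyyyvyyyvyvyyyvyvyyy·vyyyvyvyyyvyyyvy.

vyyyvyvyyyvyyyvyvyyyvyvyyyvyyyvyvyyyvyyyvy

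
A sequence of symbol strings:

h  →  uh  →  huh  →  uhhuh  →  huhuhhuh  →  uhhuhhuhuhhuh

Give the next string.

huhuhhuhuhhuhhuhuhhuh

Each term (from the third on) is the two preceding terms concatenated in order: term 3 = h·uh = huh.
So term 7 is huhuhhuh·uhhuhhuhuhhuh.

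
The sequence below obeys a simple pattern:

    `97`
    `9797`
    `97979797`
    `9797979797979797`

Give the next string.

s(k+1) = s(k)·s(k) — each term doubles the last.
One more doubling of 9797979797979797 gives the answer.

97979797979797979797979797979797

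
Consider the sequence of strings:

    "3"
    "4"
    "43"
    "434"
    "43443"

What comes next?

This is a Fibonacci-style word recurrence s(k) = s(k−1)·s(k−2): e.g. 4·3 = 43.
So term 6 is 43443·434.

43443434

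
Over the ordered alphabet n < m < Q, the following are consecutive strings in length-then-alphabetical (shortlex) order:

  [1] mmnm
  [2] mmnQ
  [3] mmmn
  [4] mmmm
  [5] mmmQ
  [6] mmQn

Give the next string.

mmQm

Find the rightmost character of mmQn below Q, bump it to the next letter, and reset everything to its right to n.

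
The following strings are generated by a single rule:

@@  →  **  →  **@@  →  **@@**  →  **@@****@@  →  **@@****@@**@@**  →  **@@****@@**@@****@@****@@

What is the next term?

This is a Fibonacci-style word recurrence s(k) = s(k−1)·s(k−2): e.g. **·@@ = **@@.
So term 8 is **@@****@@**@@****@@****@@·**@@****@@**@@**.

**@@****@@**@@****@@****@@**@@****@@**@@**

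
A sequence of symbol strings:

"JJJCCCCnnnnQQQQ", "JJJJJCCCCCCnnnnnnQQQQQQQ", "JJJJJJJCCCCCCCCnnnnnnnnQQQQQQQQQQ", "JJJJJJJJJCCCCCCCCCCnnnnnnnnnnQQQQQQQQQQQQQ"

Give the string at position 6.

Reading off run lengths: J runs 3, 5, 7, 9; C runs 4, 6, 8, 10; n runs 4, 6, 8, 10; Q runs 4, 7, 10, 13 — each is linear in n (n = 1, 2, …).
For term 6, n = 6, so the run lengths are 13, 14, 14, 19.

JJJJJJJJJJJJJCCCCCCCCCCCCCCnnnnnnnnnnnnnnQQQQQQQQQQQQQQQQQQQ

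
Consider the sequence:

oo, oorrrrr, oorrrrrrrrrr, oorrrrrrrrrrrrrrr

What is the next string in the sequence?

oorrrrrrrrrrrrrrrrrrrr

Every step adds rrrrr to the end: s(k+1) = s(k)·rrrrr.
So the next term is oorrrrrrrrrrrrrrr·rrrrr.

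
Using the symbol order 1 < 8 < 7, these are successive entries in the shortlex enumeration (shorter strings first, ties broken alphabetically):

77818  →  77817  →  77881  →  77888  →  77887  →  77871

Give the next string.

77878

Treat 77871 as a base-3 numeral over the given alphabet and add one, carrying through any trailing 7's.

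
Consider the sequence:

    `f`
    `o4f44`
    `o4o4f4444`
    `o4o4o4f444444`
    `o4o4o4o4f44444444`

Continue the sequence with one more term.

Every step adds o4 to the front and 44 to the end of the previous string.
So the next term is o4·o4o4o4o4f44444444·44.

o4o4o4o4o4f4444444444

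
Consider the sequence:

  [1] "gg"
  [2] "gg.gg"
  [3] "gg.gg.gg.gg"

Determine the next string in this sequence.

gg.gg.gg.gg.gg.gg.gg.gg

Every step duplicates the string with '.' between the halves.
So the next term is two copies of gg.gg.gg.gg with '.' between the halves.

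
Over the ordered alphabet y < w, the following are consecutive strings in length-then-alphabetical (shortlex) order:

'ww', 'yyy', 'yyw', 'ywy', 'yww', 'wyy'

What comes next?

wyw

Treat wyy as a base-2 numeral over the given alphabet and add one, carrying through any trailing w's.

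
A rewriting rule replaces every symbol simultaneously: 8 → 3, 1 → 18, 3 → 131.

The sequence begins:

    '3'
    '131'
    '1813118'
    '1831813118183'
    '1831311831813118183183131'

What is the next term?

Applying the rule to each of the 25 symbols of 1831311831813118183183131 gives the pieces 18 3 131 18 131 18 18 3 131 18 3 18 131 18 18 3 18 3 131 18 3 131 18 131 18, which concatenate to the answer.

183131181311818313118318131181831831311831311813118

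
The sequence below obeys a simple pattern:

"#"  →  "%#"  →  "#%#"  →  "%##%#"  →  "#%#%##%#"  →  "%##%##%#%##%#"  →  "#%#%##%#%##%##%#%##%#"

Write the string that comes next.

From term 3 onward, concatenate the second-to-last term with the last: #·%# = #%#, %#·#%# = %##%#, …
Continuing: %##%##%#%##%# · #%#%##%#%##%##%#%##%# gives term 8.

%##%##%#%##%##%#%##%#%##%##%#%##%#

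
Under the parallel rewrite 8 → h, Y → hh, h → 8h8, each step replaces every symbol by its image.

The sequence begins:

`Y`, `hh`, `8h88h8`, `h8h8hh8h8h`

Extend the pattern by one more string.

8h8h8h8h8h88h8h8h8h8h8

Apply φ to h8h8hh8h8h symbol by symbol: h→8h8, 8→h, h→8h8, 8→h, h→8h8, h→8h8, 8→h, h→8h8, 8→h, h→8h8; joined: 8h8 h 8h8 h 8h8 8h8 h 8h8 h 8h8.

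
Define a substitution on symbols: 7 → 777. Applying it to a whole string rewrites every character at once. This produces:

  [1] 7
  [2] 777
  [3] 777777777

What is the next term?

777777777777777777777777777

Apply φ to 777777777 symbol by symbol: 7→777, 7→777, 7→777, 7→777, 7→777, 7→777, 7→777, 7→777, 7→777; joined: 777 777 777 777 777 777 777 777 777.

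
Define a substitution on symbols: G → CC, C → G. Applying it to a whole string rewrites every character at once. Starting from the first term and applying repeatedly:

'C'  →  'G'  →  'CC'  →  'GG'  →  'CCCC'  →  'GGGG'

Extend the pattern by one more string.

Rewriting each symbol of GGGG: G→CC, G→CC, G→CC, G→CC, which concatenates to CC CC CC CC.

CCCCCCCC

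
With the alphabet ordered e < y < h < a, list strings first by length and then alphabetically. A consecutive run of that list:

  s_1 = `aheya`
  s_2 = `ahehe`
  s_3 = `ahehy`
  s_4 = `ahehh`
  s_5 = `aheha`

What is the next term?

aheae

The successor of aheha increments the rightmost position that isn't already a and resets every position after it to e.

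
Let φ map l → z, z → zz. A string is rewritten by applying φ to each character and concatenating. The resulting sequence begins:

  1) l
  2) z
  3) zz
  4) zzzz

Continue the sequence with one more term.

zzzzzzzz

Rewriting each symbol of zzzz: z→zz, z→zz, z→zz, z→zz, which concatenates to zz zz zz zz.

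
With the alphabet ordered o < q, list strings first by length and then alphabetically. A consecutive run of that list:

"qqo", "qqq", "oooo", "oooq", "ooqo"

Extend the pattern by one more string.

ooqq

The successor of ooqo increments the rightmost position that isn't already q and resets every position after it to o.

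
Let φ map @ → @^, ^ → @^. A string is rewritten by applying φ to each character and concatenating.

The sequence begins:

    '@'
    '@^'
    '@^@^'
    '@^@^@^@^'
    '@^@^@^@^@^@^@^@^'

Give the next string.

Rewriting the 16 symbols of @^@^@^@^@^@^@^@^ one by one yields @^ @^ @^ @^ @^ @^ @^ @^ @^ @^ @^ @^ @^ @^ @^ @^; concatenated:

@^@^@^@^@^@^@^@^@^@^@^@^@^@^@^@^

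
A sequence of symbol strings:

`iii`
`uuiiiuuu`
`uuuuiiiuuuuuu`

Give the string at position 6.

uuuuuuuuuuiiiuuuuuuuuuuuuuuu

s(k+1) = uu·s(k)·uuu, so each term gains uu as a prefix and uuu as a suffix.
From uuuuiiiuuuuuu, 3 further steps: uuuuiiiuuuuuu → uuuuuuiiiuuuuuuuuu → uuuuuuuuiiiuuuuuuuuuuuu → (answer).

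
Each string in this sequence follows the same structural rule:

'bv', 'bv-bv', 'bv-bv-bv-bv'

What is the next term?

bv-bv-bv-bv-bv-bv-bv-bv

Every step duplicates the string with '-' between the halves.
So the next term is two copies of bv-bv-bv-bv with '-' between the halves.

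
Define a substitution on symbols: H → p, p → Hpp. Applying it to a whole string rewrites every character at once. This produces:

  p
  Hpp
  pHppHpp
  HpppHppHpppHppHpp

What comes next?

Rewriting the 17 symbols of HpppHppHpppHppHpp one by one yields p Hpp Hpp Hpp p Hpp Hpp p Hpp Hpp Hpp p Hpp Hpp p Hpp Hpp; concatenated:

pHppHppHpppHppHpppHppHppHpppHppHpppHppHpp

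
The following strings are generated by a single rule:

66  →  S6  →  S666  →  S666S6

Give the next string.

S666S6S666

From term 3 onward, concatenate the last term with the second-to-last: S6·66 = S666, S666·S6 = S666S6, …
Continuing: S666S6 · S666 gives term 5.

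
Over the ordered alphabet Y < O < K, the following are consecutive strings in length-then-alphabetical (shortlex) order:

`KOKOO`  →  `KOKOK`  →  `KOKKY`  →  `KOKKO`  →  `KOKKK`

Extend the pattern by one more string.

KKYYY

Find the rightmost character of KOKKK below K, bump it to the next letter, and reset everything to its right to Y.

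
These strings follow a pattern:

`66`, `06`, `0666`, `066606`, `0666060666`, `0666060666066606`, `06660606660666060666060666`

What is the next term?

This is a Fibonacci-style word recurrence s(k) = s(k−1)·s(k−2): e.g. 06·66 = 0666.
Continuing: 06660606660666060666060666 · 0666060666066606 gives term 8.

066606066606660606660606660666060666066606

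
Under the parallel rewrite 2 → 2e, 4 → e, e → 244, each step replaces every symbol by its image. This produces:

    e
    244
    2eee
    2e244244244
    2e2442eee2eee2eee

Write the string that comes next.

Rewriting the 17 symbols of 2e2442eee2eee2eee one by one yields 2e 244 2e e e 2e 244 244 244 2e 244 244 244 2e 244 244 244; concatenated:

2e2442eee2e2442442442e2442442442e244244244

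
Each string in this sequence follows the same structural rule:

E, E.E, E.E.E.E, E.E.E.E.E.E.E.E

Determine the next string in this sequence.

s(k+1) = s(k)·.·s(k) — each term doubles the last with '.' between the halves.
One more doubling of E.E.E.E.E.E.E.E gives the answer.

E.E.E.E.E.E.E.E.E.E.E.E.E.E.E.E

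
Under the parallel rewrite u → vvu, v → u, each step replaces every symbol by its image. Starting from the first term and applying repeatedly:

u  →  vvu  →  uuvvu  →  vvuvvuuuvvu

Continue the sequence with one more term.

uuvvuuuvvuvvuvvuuuvvu

Apply φ to vvuvvuuuvvu symbol by symbol: v→u, v→u, u→vvu, v→u, v→u, u→vvu, u→vvu, u→vvu, v→u, v→u, u→vvu; joined: u u vvu u u vvu vvu vvu u u vvu.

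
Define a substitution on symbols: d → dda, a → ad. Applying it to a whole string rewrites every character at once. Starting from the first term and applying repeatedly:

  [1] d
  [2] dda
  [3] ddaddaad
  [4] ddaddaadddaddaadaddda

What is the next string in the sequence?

ddaddaadddaddaadadddaddaddaadddaddaadadddaadddaddaddaad

φ(ddaddaadddaddaadaddda) expands symbol-by-symbol to dda dda ad dda dda ad ad dda dda dda ad dda dda ad ad dda ad dda dda dda ad; joining the 21 pieces gives the next term.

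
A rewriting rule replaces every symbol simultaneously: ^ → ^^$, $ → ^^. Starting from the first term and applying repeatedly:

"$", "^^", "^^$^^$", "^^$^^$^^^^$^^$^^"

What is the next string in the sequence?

^^$^^$^^^^$^^$^^^^$^^$^^$^^$^^^^$^^$^^^^$^^$

φ(^^$^^$^^^^$^^$^^) expands symbol-by-symbol to ^^$ ^^$ ^^ ^^$ ^^$ ^^ ^^$ ^^$ ^^$ ^^$ ^^ ^^$ ^^$ ^^ ^^$ ^^$; joining the 16 pieces gives the next term.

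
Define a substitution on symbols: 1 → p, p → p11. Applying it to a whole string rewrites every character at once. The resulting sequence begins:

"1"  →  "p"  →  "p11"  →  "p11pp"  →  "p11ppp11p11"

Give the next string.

p11ppp11p11p11ppp11pp

Apply φ to p11ppp11p11 symbol by symbol: p→p11, 1→p, 1→p, p→p11, p→p11, p→p11, 1→p, 1→p, p→p11, 1→p, 1→p; joined: p11 p p p11 p11 p11 p p p11 p p.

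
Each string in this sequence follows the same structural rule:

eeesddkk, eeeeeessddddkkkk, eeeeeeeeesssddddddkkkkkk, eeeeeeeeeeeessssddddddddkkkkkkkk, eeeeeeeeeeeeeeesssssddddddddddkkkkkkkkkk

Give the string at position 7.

Reading off run lengths: e runs 3, 6, 9, 12, 15; s runs 1, 2, 3, 4, 5; d runs 2, 4, 6, 8, 10; k runs 2, 4, 6, 8, 10 — each is linear in n (n = 1, 2, …).
Setting n = 7 gives 21, 7, 14, 14 characters in each block.

eeeeeeeeeeeeeeeeeeeeesssssssddddddddddddddkkkkkkkkkkkkkk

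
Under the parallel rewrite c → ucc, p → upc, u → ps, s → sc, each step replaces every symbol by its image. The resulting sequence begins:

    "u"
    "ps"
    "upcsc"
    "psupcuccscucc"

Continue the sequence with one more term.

Replace each of the 13 characters of psupcuccscucc in place — upc sc ps upc ucc ps ucc ucc sc ucc ps ucc ucc — and concatenate.

upcscpsupcuccpsuccuccscuccpsuccucc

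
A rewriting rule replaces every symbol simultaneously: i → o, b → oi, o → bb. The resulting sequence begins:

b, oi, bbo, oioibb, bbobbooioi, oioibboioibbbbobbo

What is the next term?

bbobbooioibbobbooioioioibboioibb

φ(oioibboioibbbbobbo) expands symbol-by-symbol to bb o bb o oi oi bb o bb o oi oi oi oi bb oi oi bb; joining the 18 pieces gives the next term.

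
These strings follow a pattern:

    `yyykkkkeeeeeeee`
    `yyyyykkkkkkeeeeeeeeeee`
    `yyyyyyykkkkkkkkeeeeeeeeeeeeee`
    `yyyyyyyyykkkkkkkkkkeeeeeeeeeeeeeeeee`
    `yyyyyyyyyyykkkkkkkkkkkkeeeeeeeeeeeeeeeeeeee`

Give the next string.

Reading off run lengths: y runs 3, 5, 7, 9, 11; k runs 4, 6, 8, 10, 12; e runs 8, 11, 14, 17, 20 — each is linear in n, where the shown terms are n = 2, 3, 4, 5, 6.
At n = 7 the blocks have lengths 13, 14, 23.

yyyyyyyyyyyyykkkkkkkkkkkkkkeeeeeeeeeeeeeeeeeeeeeee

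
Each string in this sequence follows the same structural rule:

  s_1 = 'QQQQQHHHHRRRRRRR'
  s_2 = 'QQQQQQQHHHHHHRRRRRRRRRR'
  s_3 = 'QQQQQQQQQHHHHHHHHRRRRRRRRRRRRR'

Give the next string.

Each string has the form Q^{2n+1} H^{2n} R^{3n+1}, where the shown terms are n = 2, 3, 4.
Setting n = 5 gives 11, 10, 16 characters in each block.

QQQQQQQQQQQHHHHHHHHHHRRRRRRRRRRRRRRRR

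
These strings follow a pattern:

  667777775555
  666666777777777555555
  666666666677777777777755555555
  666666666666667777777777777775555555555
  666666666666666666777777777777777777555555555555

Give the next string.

Each string has the form 6^{4n-2} 7^{3n+3} 5^{2n+2} (n = 1, 2, …).
For the next term, n = 6, so the run lengths are 22, 21, 14.

666666666666666666666677777777777777777777755555555555555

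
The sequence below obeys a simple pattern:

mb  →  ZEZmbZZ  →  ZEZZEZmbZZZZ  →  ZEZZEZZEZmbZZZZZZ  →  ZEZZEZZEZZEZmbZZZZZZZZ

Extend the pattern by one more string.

ZEZZEZZEZZEZZEZmbZZZZZZZZZZ

Every step adds ZEZ to the front and ZZ to the end of the previous string.
One more step from ZEZZEZZEZZEZmbZZZZZZZZ gives the answer.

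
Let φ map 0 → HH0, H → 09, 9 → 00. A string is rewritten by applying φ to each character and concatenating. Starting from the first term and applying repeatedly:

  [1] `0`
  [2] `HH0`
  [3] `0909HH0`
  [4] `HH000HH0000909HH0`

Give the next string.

0909HH0HH0HH00909HH0HH0HH0HH000HH0000909HH0

Applying the rule to each of the 17 symbols of HH000HH0000909HH0 gives the pieces 09 09 HH0 HH0 HH0 09 09 HH0 HH0 HH0 HH0 00 HH0 00 09 09 HH0, which concatenate to the answer.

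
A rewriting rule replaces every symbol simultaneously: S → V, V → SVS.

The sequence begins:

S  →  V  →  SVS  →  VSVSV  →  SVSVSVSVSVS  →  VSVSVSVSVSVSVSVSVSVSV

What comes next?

SVSVSVSVSVSVSVSVSVSVSVSVSVSVSVSVSVSVSVSVSVS

Applying the rule to each of the 21 symbols of VSVSVSVSVSVSVSVSVSVSV gives the pieces SVS V SVS V SVS V SVS V SVS V SVS V SVS V SVS V SVS V SVS V SVS, which concatenate to the answer.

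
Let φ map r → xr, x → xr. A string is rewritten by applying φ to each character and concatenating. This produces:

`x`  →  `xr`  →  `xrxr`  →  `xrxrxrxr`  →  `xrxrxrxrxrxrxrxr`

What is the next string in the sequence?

Rewriting the 16 symbols of xrxrxrxrxrxrxrxr one by one yields xr xr xr xr xr xr xr xr xr xr xr xr xr xr xr xr; concatenated:

xrxrxrxrxrxrxrxrxrxrxrxrxrxrxrxr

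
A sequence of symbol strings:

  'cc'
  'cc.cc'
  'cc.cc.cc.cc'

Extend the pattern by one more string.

Each string is two copies of the previous one joined by '.'.
Doubling cc.cc.cc.cc with '.' between the halves:

cc.cc.cc.cc.cc.cc.cc.cc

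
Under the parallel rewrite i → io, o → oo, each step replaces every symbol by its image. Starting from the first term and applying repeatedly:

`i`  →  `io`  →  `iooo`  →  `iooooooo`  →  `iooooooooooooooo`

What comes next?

φ(iooooooooooooooo) expands symbol-by-symbol to io oo oo oo oo oo oo oo oo oo oo oo oo oo oo oo; joining the 16 pieces gives the next term.

iooooooooooooooooooooooooooooooo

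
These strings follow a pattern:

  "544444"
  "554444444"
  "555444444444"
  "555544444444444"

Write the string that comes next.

555554444444444444

The n-th term is n-1 5's then 2n+1 4's, where the shown terms are n = 2, 3, 4, 5.
For the next term, n = 6, so the run lengths are 5, 13.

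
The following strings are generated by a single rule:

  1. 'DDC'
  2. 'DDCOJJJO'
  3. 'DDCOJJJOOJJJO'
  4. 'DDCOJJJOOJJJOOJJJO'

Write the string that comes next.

The strings grow by a fixed suffix OJJJO each time.
Applying this once more to DDCOJJJOOJJJOOJJJO:

DDCOJJJOOJJJOOJJJOOJJJO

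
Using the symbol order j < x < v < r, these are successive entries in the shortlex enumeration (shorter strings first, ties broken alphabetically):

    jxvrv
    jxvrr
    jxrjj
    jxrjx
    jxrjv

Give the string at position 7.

Continuing the enumeration 2 steps past jxrjv: jxrjv → jxrjr → (answer).

jxrxj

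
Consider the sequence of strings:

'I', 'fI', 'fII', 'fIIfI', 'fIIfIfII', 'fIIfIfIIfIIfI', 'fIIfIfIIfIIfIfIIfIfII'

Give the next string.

fIIfIfIIfIIfIfIIfIfIIfIIfIfIIfIIfI

From term 3 onward, concatenate the last term with the second-to-last: fI·I = fII, fII·fI = fIIfI, …
The next term joins fIIfIfIIfIIfIfIIfIfII and fIIfIfIIfIIfI.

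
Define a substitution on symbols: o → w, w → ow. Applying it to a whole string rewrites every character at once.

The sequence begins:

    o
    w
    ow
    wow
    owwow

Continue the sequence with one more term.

Apply φ to owwow symbol by symbol: o→w, w→ow, w→ow, o→w, w→ow; joined: w ow ow w ow.

wowowwow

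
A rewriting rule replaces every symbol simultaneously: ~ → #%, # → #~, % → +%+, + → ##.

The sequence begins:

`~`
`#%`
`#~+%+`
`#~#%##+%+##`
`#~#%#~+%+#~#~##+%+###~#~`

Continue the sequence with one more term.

#~#%#~+%+#~#%##+%+###~#%#~#%#~#~##+%+###~#~#~#%#~#%

Applying the rule to each of the 24 symbols of #~#%#~+%+#~#~##+%+###~#~ gives the pieces #~ #% #~ +%+ #~ #% ## +%+ ## #~ #% #~ #% #~ #~ ## +%+ ## #~ #~ #~ #% #~ #%, which concatenate to the answer.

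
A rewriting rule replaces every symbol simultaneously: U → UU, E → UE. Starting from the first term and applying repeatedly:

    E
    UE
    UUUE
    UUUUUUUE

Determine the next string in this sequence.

UUUUUUUUUUUUUUUE

Apply φ to UUUUUUUE symbol by symbol: U→UU, U→UU, U→UU, U→UU, U→UU, U→UU, U→UU, E→UE; joined: UU UU UU UU UU UU UU UE.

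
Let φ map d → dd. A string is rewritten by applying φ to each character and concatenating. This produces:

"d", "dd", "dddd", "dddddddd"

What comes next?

dddddddddddddddd

Expanding dddddddd: d→dd, d→dd, d→dd, d→dd, d→dd, d→dd, d→dd, d→dd. Concatenated: dd dd dd dd dd dd dd dd.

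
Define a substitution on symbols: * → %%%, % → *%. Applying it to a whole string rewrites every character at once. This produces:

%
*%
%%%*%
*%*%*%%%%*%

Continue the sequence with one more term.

%%%*%%%%*%%%%*%*%*%*%%%%*%

Apply φ to *%*%*%%%%*% symbol by symbol: *→%%%, %→*%, *→%%%, %→*%, *→%%%, %→*%, %→*%, %→*%, %→*%, *→%%%, %→*%; joined: %%% *% %%% *% %%% *% *% *% *% %%% *%.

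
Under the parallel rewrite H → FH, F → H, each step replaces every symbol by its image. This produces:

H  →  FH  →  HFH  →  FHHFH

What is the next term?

HFHFHHFH

Expanding FHHFH: F→H, H→FH, H→FH, F→H, H→FH. Concatenated: H FH FH H FH.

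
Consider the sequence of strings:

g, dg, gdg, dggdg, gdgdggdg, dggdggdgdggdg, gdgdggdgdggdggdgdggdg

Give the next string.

From term 3 onward, concatenate the second-to-last term with the last: g·dg = gdg, dg·gdg = dggdg, …
So term 8 is dggdggdgdggdg·gdgdggdgdggdggdgdggdg.

dggdggdgdggdggdgdggdgdggdggdgdggdg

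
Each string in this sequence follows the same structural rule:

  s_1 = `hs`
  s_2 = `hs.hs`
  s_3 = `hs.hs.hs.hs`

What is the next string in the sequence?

s(k+1) = s(k)·.·s(k) — each term doubles the last with '.' between the halves.
So the next term is two copies of hs.hs.hs.hs with '.' between the halves.

hs.hs.hs.hs.hs.hs.hs.hs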